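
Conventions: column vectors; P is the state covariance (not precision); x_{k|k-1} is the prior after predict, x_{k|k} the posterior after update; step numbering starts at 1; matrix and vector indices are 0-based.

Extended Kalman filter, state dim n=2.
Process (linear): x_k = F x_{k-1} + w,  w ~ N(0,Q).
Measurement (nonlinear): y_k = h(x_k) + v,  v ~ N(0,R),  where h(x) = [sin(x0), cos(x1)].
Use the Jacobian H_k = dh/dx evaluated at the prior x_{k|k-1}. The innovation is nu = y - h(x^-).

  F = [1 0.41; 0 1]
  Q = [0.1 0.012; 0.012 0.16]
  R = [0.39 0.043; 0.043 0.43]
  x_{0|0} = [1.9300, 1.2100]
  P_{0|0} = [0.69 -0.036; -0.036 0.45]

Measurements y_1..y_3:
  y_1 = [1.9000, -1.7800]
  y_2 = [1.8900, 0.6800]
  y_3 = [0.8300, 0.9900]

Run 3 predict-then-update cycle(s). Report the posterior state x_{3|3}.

x_post = [2.1884, 1.1076]

step 1: x^-=[2.4261, 1.2100]  P^-=[0.8361 0.1605; 0.1605 0.6100]  H_jac=[-0.7548 0.0000; 0.0000 -0.9356]  S=[0.8663 0.1563; 0.1563 0.9640]  K=[-0.7215 -0.0388; -0.0340 -0.5865]  nu=[1.2440, -2.1330]  x^+=[1.6113, 2.4188]  P^+=[0.3750 0.0510; 0.0510 0.2711]
step 2: x^-=[2.6030, 2.4188]  P^-=[0.5624 0.1741; 0.1741 0.4311]  H_jac=[-0.8584 0.0000; 0.0000 -0.6615]  S=[0.8044 0.1419; 0.1419 0.6186]  K=[-0.5912 -0.0506; -0.1089 -0.4360]  nu=[1.3771, 1.4300]  x^+=[1.7165, 1.6454]  P^+=[0.2711 0.0713; 0.0713 0.2905]
step 3: x^-=[2.3911, 1.6454]  P^-=[0.4785 0.2024; 0.2024 0.4505]  H_jac=[-0.7313 0.0000; 0.0000 -0.9972]  S=[0.6459 0.1906; 0.1906 0.8780]  K=[-0.5063 -0.1200; -0.0835 -0.4935]  nu=[0.1480, 1.0645]  x^+=[2.1884, 1.1076]  P^+=[0.2771 0.0736; 0.0736 0.2164]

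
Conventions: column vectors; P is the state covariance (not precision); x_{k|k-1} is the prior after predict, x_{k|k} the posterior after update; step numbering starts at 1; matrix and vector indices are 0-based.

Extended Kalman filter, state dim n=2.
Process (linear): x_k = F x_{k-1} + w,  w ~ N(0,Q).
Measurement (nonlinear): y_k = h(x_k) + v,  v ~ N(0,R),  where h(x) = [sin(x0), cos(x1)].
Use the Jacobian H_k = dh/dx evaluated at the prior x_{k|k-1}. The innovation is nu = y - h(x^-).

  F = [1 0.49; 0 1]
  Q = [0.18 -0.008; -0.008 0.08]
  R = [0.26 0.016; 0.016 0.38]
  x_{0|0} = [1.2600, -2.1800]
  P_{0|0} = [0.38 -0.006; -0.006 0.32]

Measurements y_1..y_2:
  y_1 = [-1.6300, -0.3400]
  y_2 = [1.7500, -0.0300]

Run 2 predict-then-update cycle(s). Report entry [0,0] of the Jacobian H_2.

H_jac[0,0] = -0.5717

step 1: x^-=[0.1918, -2.1800]  P^-=[0.6310 0.1428; 0.1428 0.4000]  H_jac=[0.9817 0.0000; 0.0000 0.8201]  S=[0.8680 0.1310; 0.1310 0.6490]  K=[0.7079 0.0376; 0.0879 0.4877]  nu=[-1.8206, 0.2322]  x^+=[-1.0883, -2.2268]  P^+=[0.1881 0.0312; 0.0312 0.2277]
step 2: x^-=[-2.1794, -2.2268]  P^-=[0.4534 0.1348; 0.1348 0.3077]  H_jac=[-0.5717 0.0000; 0.0000 0.7924]  S=[0.4082 -0.0451; -0.0451 0.5732]  K=[-0.6198 0.1376; -0.1431 0.4141]  nu=[2.5705, 0.5800]  x^+=[-3.6928, -2.3544]  P^+=[0.2780 0.0535; 0.0535 0.1957]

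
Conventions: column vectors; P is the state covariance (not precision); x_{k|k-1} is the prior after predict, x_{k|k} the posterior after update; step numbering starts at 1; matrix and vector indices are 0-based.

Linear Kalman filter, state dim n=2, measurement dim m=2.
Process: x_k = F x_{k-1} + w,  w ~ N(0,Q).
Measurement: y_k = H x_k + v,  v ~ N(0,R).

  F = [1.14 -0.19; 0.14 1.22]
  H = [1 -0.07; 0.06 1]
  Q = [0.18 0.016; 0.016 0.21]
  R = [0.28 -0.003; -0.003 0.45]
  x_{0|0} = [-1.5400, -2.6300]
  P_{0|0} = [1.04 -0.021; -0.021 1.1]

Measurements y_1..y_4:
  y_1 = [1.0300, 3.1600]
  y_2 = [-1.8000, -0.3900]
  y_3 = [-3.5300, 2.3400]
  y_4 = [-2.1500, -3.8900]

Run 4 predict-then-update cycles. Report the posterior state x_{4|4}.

step 1: x^-=[-1.2559, -3.4242]  P^-=[1.5804 -0.1016; -0.1016 1.8605]  S=[1.8837 -0.1396; -0.1396 2.3039]  K=[0.8463 0.0483; -0.0637 0.8010]  nu=[2.0462, 6.6596]  x^+=[0.7977, 1.7797]  P^+=[0.2372 0.0050; 0.0050 0.3603]
step 2: x^-=[0.5712, 2.2829]  P^-=[0.4991 -0.0229; -0.0229 0.7527]  S=[0.7860 -0.0485; -0.0485 1.2017]  K=[0.6390 0.0317; -0.0577 0.6229]  nu=[-2.2114, -2.7072]  x^+=[-0.9276, 0.7243]  P^+=[0.1789 0.0016; 0.0016 0.2804]
step 3: x^-=[-1.1951, 0.7538]  P^-=[0.4220 -0.0182; -0.0182 0.6313]  S=[0.7076 -0.0400; -0.0400 1.0807]  K=[0.5998 0.0288; -0.0554 0.5812]  nu=[-2.2822, 1.6579]  x^+=[-2.5161, 1.8436]  P^+=[0.1679 0.0011; 0.0011 0.2616]
step 4: x^-=[-3.2187, 1.8969]  P^-=[0.4072 -0.0164; -0.0164 0.6031]  S=[0.6925 -0.0371; -0.0371 1.0526]  K=[0.5912 0.0285; -0.0541 0.5701]  nu=[1.2014, -5.5938]  x^+=[-2.6677, -1.3571]  P^+=[0.1655 0.0011; 0.0011 0.2566]

x_post = [-2.6677, -1.3571]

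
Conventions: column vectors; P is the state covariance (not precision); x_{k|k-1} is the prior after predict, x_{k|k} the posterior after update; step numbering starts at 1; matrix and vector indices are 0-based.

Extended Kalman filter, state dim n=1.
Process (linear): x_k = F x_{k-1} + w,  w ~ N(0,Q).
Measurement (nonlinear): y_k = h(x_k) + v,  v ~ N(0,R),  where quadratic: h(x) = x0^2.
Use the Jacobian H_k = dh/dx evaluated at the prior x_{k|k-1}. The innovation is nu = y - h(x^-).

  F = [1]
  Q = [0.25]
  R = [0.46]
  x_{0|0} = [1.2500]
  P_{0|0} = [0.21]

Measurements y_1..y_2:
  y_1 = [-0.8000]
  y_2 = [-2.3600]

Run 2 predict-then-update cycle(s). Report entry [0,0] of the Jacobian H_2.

H_jac[0,0] = 0.8707

step 1: x^-=[1.2500]  P^-=[0.4600]  H_jac=[2.5000]  S=[3.3350]  K=[0.3448]  nu=[-2.3625]  x^+=[0.4353]  P^+=[0.0634]
step 2: x^-=[0.4353]  P^-=[0.3134]  H_jac=[0.8707]  S=[0.6976]  K=[0.3912]  nu=[-2.5495]  x^+=[-0.5620]  P^+=[0.2067]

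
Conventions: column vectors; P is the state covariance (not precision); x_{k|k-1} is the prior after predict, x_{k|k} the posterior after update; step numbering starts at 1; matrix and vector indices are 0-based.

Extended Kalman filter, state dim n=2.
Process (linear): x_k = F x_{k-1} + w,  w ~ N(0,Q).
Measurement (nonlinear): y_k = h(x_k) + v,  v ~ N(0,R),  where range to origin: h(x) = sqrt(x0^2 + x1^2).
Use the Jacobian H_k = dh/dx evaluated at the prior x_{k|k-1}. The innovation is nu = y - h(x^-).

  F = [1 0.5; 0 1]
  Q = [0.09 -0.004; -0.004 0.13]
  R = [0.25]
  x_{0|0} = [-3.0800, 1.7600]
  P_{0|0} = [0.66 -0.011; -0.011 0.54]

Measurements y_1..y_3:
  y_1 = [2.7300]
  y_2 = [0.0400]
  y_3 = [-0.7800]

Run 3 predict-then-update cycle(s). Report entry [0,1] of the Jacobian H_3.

H_jac[0,1] = 0.9690

step 1: x^-=[-2.2000, 1.7600]  P^-=[0.8740 0.2550; 0.2550 0.6700]  H_jac=[-0.7809 0.6247]  S=[0.7956]  K=[-0.6576; 0.2758]  nu=[-0.0874]  x^+=[-2.1425, 1.7359]  P^+=[0.5300 0.3993; 0.3993 0.6095]
step 2: x^-=[-1.2746, 1.7359]  P^-=[1.1716 0.7000; 0.7000 0.7395]  H_jac=[-0.5918 0.8061]  S=[0.4729]  K=[-0.2731; 0.3843]  nu=[-2.1136]  x^+=[-0.6974, 0.9237]  P^+=[1.1364 0.7497; 0.7497 0.6696]
step 3: x^-=[-0.2356, 0.9237]  P^-=[2.1434 1.0805; 1.0805 0.7996]  H_jac=[-0.2471 0.9690]  S=[0.6143]  K=[0.8422; 0.8268]  nu=[-1.7332]  x^+=[-1.6952, -0.5093]  P^+=[1.7078 0.6528; 0.6528 0.3798]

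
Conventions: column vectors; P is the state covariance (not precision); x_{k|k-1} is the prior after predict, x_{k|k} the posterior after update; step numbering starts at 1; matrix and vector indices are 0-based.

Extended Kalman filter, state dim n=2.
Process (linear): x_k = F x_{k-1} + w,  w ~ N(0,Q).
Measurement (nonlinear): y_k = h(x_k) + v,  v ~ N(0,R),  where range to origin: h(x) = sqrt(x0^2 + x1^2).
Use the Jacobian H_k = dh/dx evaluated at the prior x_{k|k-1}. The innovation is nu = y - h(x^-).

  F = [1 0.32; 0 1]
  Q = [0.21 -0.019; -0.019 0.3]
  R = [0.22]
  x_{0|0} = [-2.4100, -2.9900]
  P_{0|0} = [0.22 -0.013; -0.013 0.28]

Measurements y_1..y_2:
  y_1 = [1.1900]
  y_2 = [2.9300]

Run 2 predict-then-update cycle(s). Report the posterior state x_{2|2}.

step 1: x^-=[-3.3668, -2.9900]  P^-=[0.4504 0.0576; 0.0576 0.5800]  H_jac=[-0.7477 -0.6640]  S=[0.7847]  K=[-0.4779; -0.5457]  nu=[-3.3128]  x^+=[-1.7837, -1.1823]  P^+=[0.2712 -0.1470; -0.1470 0.3463]
step 2: x^-=[-2.1621, -1.1823]  P^-=[0.4225 -0.0552; -0.0552 0.6463]  H_jac=[-0.8774 -0.4798]  S=[0.6476]  K=[-0.5316; -0.4041]  nu=[0.4658]  x^+=[-2.4097, -1.3705]  P^+=[0.2395 -0.1943; -0.1943 0.5406]

x_post = [-2.4097, -1.3705]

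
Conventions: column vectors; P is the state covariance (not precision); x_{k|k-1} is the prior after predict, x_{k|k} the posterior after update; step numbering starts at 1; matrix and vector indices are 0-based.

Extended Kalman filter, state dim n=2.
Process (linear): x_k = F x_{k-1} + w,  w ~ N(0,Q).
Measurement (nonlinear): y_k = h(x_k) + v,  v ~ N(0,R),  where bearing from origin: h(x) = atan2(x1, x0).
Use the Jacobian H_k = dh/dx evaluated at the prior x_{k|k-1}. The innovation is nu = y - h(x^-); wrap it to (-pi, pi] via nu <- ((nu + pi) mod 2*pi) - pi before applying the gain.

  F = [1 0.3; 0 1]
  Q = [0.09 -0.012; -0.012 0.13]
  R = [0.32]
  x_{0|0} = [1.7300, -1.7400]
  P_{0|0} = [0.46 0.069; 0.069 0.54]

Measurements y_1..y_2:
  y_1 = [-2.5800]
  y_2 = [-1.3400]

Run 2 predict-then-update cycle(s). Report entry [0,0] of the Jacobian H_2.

H_jac[0,0] = 0.3715

step 1: x^-=[1.2080, -1.7400]  P^-=[0.6400 0.2190; 0.2190 0.6700]  H_jac=[0.3878 0.2692]  S=[0.5105]  K=[0.6016; 0.5197]  nu=[-1.6161]  x^+=[0.2357, -2.5798]  P^+=[0.4552 0.0594; 0.0594 0.5321]
step 2: x^-=[-0.5382, -2.5798]  P^-=[0.6287 0.2070; 0.2070 0.6621]  H_jac=[0.3715 -0.0775]  S=[0.3988]  K=[0.5454; 0.0642]  nu=[0.4365]  x^+=[-0.3002, -2.5518]  P^+=[0.5101 0.1931; 0.1931 0.6605]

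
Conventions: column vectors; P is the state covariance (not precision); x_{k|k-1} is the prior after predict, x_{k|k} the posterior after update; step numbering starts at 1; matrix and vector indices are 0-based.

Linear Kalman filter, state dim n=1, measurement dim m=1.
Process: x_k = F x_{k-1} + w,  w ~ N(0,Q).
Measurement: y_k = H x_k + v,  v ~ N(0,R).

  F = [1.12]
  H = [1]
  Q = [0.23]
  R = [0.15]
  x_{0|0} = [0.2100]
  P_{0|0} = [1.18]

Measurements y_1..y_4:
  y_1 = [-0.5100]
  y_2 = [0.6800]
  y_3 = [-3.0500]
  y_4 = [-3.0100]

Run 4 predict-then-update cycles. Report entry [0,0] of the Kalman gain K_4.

K[0,0] = 0.7079

step 1: x^-=[0.2352]  P^-=[1.7102]  S=[1.8602]  K=[0.9194]  nu=[-0.7452]  x^+=[-0.4499]  P^+=[0.1379]
step 2: x^-=[-0.5039]  P^-=[0.4030]  S=[0.5530]  K=[0.7287]  nu=[1.1839]  x^+=[0.3589]  P^+=[0.1093]
step 3: x^-=[0.4019]  P^-=[0.3671]  S=[0.5171]  K=[0.7099]  nu=[-3.4519]  x^+=[-2.0487]  P^+=[0.1065]
step 4: x^-=[-2.2946]  P^-=[0.3636]  S=[0.5136]  K=[0.7079]  nu=[-0.7154]  x^+=[-2.8010]  P^+=[0.1062]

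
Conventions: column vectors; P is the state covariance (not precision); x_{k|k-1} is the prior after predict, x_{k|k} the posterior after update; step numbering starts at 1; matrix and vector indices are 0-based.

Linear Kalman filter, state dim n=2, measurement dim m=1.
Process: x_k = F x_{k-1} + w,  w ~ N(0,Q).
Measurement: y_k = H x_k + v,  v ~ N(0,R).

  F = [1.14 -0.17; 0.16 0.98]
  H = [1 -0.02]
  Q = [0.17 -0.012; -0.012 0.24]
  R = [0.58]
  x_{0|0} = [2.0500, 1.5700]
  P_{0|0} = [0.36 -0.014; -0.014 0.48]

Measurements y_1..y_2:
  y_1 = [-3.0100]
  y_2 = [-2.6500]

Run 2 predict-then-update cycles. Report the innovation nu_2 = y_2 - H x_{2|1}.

innov = [-1.5623]

step 1: x^-=[2.0701, 1.8666]  P^-=[0.6572 -0.0416; -0.0416 0.7058]  S=[1.2391]  K=[0.5310; -0.0449]  nu=[-5.0428]  x^+=[-0.6077, 2.0932]  P^+=[0.3078 -0.0120; -0.0120 0.7033]
step 2: x^-=[-1.0486, 1.9541]  P^-=[0.5949 -0.0861; -0.0861 0.9196]  S=[1.1787]  K=[0.5062; -0.0887]  nu=[-1.5623]  x^+=[-1.8394, 2.0926]  P^+=[0.2929 -0.0332; -0.0332 0.9103]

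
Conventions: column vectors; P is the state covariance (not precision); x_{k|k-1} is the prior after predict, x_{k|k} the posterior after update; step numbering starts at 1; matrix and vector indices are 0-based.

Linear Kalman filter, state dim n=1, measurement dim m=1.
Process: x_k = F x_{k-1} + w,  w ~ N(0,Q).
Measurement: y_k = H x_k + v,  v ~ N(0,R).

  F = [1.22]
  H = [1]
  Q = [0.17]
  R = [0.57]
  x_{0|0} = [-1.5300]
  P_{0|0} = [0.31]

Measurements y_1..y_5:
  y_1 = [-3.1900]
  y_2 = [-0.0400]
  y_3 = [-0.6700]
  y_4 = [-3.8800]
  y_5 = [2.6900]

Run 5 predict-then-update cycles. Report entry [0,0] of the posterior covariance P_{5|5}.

step 1: x^-=[-1.8666]  P^-=[0.6314]  S=[1.2014]  K=[0.5256]  nu=[-1.3234]  x^+=[-2.5621]  P^+=[0.2996]
step 2: x^-=[-3.1258]  P^-=[0.6159]  S=[1.1859]  K=[0.5193]  nu=[3.0858]  x^+=[-1.5232]  P^+=[0.2960]
step 3: x^-=[-1.8583]  P^-=[0.6106]  S=[1.1806]  K=[0.5172]  nu=[1.1883]  x^+=[-1.2437]  P^+=[0.2948]
step 4: x^-=[-1.5173]  P^-=[0.6088]  S=[1.1788]  K=[0.5165]  nu=[-2.3627]  x^+=[-2.7375]  P^+=[0.2944]
step 5: x^-=[-3.3398]  P^-=[0.6082]  S=[1.1782]  K=[0.5162]  nu=[6.0298]  x^+=[-0.2273]  P^+=[0.2942]

P_post[0,0] = 0.2942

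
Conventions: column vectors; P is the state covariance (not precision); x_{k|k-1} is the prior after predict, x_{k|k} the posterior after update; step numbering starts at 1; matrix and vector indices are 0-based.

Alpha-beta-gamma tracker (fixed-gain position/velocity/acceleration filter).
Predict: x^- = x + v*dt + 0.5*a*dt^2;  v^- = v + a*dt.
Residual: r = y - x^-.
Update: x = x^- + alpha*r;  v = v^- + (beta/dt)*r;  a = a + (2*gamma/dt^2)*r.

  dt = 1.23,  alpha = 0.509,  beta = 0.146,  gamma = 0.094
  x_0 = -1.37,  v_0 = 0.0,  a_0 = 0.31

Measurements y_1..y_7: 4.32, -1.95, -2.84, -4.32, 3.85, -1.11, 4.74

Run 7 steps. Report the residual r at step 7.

step 1: x_pred=-1.1355  r=5.4555  x^+=1.6413  v^+=1.0289  a^+=0.9879
step 2: x_pred=3.6542  r=-5.6042  x^+=0.8016  v^+=1.5788  a^+=0.2915
step 3: x_pred=2.9641  r=-5.8041  x^+=0.0098  v^+=1.2484  a^+=-0.4297
step 4: x_pred=1.2203  r=-5.5403  x^+=-1.5997  v^+=0.0623  a^+=-1.1182
step 5: x_pred=-2.3690  r=6.2190  x^+=0.7965  v^+=-0.5749  a^+=-0.3454
step 6: x_pred=-0.1719  r=-0.9381  x^+=-0.6494  v^+=-1.1111  a^+=-0.4620
step 7: x_pred=-2.3655  r=7.1055  x^+=1.2512  v^+=-0.8359  a^+=0.4210

resid = 7.1055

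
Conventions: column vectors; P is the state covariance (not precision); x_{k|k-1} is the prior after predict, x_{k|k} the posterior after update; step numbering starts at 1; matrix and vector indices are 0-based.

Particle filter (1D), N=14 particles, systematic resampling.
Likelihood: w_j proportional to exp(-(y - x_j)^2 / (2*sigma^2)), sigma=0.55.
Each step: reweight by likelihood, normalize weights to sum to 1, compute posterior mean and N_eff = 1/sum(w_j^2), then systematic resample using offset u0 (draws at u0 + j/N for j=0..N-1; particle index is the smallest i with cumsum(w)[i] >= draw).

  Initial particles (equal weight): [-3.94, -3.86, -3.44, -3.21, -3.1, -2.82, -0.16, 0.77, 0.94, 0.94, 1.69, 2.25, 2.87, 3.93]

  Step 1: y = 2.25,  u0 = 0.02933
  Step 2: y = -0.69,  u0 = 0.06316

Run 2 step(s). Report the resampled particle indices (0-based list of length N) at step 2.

resampled_idx = [0, 0, 0, 0, 0, 0, 0, 0, 0, 0, 0, 0, 0, 3]

step 1: w=[0.0000, 0.0000, 0.0000, 0.0000, 0.0000, 0.0000, 0.0000, 0.0117, 0.0257, 0.0257, 0.2613, 0.4388, 0.2325, 0.0041]  mean=2.1699  Neff=3.1607  idx=[8, 10, 10, 10, 10, 11, 11, 11, 11, 11, 11, 12, 12, 12]
step 2: w=[0.9727, 0.0067, 0.0067, 0.0067, 0.0067, 0.0000, 0.0000, 0.0000, 0.0000, 0.0000, 0.0000, 0.0000, 0.0000, 0.0000]  mean=0.9606  Neff=1.0567  idx=[0, 0, 0, 0, 0, 0, 0, 0, 0, 0, 0, 0, 0, 3]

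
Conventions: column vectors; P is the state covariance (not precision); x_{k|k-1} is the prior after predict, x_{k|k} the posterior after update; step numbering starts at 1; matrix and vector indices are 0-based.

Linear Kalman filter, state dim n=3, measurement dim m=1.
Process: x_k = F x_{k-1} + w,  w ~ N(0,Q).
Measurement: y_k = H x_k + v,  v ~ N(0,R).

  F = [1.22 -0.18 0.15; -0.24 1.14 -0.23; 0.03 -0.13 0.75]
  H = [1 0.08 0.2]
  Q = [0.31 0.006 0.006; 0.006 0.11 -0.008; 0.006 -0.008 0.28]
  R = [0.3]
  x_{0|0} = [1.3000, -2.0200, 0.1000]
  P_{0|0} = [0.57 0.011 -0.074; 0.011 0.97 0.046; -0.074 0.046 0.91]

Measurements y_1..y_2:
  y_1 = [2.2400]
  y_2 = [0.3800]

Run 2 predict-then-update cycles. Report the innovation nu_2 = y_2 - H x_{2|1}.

innov = [-2.8144]

step 1: x^-=[1.9646, -2.6378, 0.3766]  P^-=[1.1759 -0.3424 0.0750; -0.3424 1.4133 -0.2576; 0.0750 -0.2576 0.7964]  S=[1.4838]  K=[0.7842; -0.1893; 0.1440]  nu=[0.4111]  x^+=[2.2870, -2.7156, 0.4358]  P^+=[0.2635 -0.1222 -0.0926; -0.1222 1.3601 -0.2171; -0.0926 -0.2171 0.7656]
step 2: x^-=[3.3443, -3.7449, 0.7485]  P^-=[0.7950 -0.5687 0.1021; -0.5687 2.1038 -0.5264; 0.1021 -0.5264 0.7730]  S=[1.0724]  K=[0.7180; -0.4715; 0.2001]  nu=[-2.8144]  x^+=[1.3237, -2.4179, 0.1854]  P^+=[0.2422 -0.2056 -0.0520; -0.2056 1.8654 -0.4252; -0.0520 -0.4252 0.7301]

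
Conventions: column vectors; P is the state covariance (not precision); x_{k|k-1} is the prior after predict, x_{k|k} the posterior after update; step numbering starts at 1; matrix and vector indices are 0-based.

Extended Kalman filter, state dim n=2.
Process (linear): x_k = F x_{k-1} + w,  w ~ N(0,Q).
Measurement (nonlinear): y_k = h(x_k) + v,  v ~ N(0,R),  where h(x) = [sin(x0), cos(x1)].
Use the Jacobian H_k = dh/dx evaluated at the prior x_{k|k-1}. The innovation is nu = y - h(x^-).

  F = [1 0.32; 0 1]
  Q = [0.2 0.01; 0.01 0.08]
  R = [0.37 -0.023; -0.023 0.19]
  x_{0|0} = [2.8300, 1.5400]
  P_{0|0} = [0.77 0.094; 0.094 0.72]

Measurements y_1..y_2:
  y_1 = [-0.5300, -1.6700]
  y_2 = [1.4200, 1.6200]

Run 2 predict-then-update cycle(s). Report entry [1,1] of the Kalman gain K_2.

step 1: x^-=[3.3228, 1.5400]  P^-=[1.1039 0.3344; 0.3344 0.8000]  H_jac=[-0.9836 0.0000; 0.0000 -0.9995]  S=[1.4380 0.3058; 0.3058 0.9892]  K=[-0.7313 -0.1118; -0.0609 -0.7895]  nu=[-0.3498, -1.7008]  x^+=[3.7688, 2.9041]  P^+=[0.2725 0.0044; 0.0044 0.1487]
step 2: x^-=[4.6981, 2.9041]  P^-=[0.4905 0.0620; 0.0620 0.2287]  H_jac=[-0.0143 0.0000; 0.0000 -0.2353]  S=[0.3701 -0.0228; -0.0228 0.2027]  K=[-0.0235 -0.0746; -0.0189 -0.2676]  nu=[2.4199, 2.5919]  x^+=[4.4477, 2.1647]  P^+=[0.4893 0.0580; 0.0580 0.2143]

K[1,1] = -0.2676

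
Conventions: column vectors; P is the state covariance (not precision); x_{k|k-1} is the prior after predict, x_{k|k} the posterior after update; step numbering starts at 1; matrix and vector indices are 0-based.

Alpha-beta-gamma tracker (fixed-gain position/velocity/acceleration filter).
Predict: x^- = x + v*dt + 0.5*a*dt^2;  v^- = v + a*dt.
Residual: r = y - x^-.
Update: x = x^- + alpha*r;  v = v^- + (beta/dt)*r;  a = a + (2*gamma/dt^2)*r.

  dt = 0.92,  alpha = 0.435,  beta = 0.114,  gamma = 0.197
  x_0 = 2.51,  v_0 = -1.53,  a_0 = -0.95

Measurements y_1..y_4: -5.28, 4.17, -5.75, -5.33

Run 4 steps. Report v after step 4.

v_post = -2.4147

step 1: x_pred=0.7004  r=-5.9804  x^+=-1.9011  v^+=-3.1450  a^+=-3.7339
step 2: x_pred=-6.3747  r=10.5447  x^+=-1.7878  v^+=-5.2736  a^+=1.1747
step 3: x_pred=-6.1423  r=0.3923  x^+=-5.9717  v^+=-4.1442  a^+=1.3573
step 4: x_pred=-9.2099  r=3.8799  x^+=-7.5222  v^+=-2.4147  a^+=3.1634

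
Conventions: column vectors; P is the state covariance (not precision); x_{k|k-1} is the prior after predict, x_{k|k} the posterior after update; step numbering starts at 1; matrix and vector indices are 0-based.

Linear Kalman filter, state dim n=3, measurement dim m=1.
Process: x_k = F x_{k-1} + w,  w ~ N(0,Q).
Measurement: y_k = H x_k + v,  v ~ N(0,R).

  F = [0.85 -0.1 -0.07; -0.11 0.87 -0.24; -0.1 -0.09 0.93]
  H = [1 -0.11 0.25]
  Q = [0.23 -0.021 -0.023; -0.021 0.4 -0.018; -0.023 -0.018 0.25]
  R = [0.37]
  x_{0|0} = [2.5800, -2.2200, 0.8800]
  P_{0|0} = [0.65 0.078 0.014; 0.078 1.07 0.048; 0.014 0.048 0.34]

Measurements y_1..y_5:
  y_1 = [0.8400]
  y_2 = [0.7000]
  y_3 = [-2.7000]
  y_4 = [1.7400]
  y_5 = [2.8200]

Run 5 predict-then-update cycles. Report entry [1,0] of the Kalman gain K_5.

step 1: x^-=[2.3534, -2.4264, 0.7602]  P^-=[0.6977 -0.1151 -0.0889; -0.1151 1.2031 -0.1378; -0.0889 -0.1378 0.5500]  S=[1.1051]  K=[0.6227; -0.2551; 0.0577]  nu=[-1.9704]  x^+=[1.1264, -1.9238, 0.6466]  P^+=[0.2692 0.0604 -0.1286; 0.0604 1.1312 -0.1215; -0.1286 -0.1215 0.5463]
step 2: x^-=[1.1046, -1.9528, 0.6618]  P^-=[0.4418 -0.0603 -0.1673; -0.0603 1.3233 -0.3211; -0.1673 -0.3211 0.7797]  S=[0.8238]  K=[0.4936; -0.3474; 0.0764]  nu=[-0.7848]  x^+=[0.7172, -1.6801, 0.6019]  P^+=[0.2411 0.0809 -0.1984; 0.0809 1.2239 -0.2992; -0.1984 -0.2992 0.7749]
step 3: x^-=[0.7355, -1.6851, 0.6392]  P^-=[0.4259 -0.0263 -0.2206; -0.0263 1.4729 -0.5234; -0.2206 -0.5234 1.0210]  S=[0.8018]  K=[0.4660; -0.3981; 0.1150]  nu=[-3.7807]  x^+=[-1.0263, -0.1802, 0.2043]  P^+=[0.2518 0.1224 -0.2636; 0.1224 1.3459 -0.4867; -0.2636 -0.4867 1.0104]
step 4: x^-=[-0.8687, -0.0929, 0.3088]  P^-=[0.4341 0.0169 -0.2742; 0.0169 1.6458 -0.7392; -0.2742 -0.7392 1.2700]  S=[0.8032]  K=[0.4528; -0.4344; 0.1551]  nu=[2.5212]  x^+=[0.2729, -1.1882, 0.7000]  P^+=[0.2694 0.1749 -0.3306; 0.1749 1.4942 -0.6851; -0.3306 -0.6851 1.2507]
step 5: x^-=[0.3017, -1.2317, 0.7306]  P^-=[0.4457 0.0663 -0.3298; 0.0663 1.8414 -0.9679; -0.3298 -0.9679 1.5258]  S=[0.8072]  K=[0.4411; -0.4686; 0.1959]  nu=[2.2001]  x^+=[1.2721, -2.2628, 1.1617]  P^+=[0.2887 0.2331 -0.3995; 0.2331 1.6642 -0.8938; -0.3995 -0.8938 1.4948]

K[1,0] = -0.4686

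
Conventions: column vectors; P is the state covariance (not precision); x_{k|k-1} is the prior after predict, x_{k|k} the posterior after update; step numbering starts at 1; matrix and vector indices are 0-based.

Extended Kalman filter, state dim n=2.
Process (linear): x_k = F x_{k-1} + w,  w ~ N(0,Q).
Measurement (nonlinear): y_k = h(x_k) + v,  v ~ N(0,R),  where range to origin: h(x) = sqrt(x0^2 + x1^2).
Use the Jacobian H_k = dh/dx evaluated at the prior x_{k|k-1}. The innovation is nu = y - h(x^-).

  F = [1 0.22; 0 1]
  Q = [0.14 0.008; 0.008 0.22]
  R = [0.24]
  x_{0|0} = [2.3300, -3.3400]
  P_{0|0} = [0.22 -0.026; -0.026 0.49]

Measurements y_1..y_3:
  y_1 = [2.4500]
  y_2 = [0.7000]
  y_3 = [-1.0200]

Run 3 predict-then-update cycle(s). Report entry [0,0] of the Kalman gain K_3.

step 1: x^-=[1.5952, -3.3400]  P^-=[0.3723 0.0898; 0.0898 0.7100]  H_jac=[0.4310 -0.9024]  S=[0.8174]  K=[0.0971; -0.7364]  nu=[-1.2514]  x^+=[1.4736, -2.4184]  P^+=[0.3646 0.1483; 0.1483 0.2667]
step 2: x^-=[0.9416, -2.4184]  P^-=[0.5827 0.2149; 0.2149 0.4867]  H_jac=[0.3628 -0.9319]  S=[0.5940]  K=[0.0187; -0.6322]  nu=[-1.8953]  x^+=[0.9061, -1.2202]  P^+=[0.5825 0.2220; 0.2220 0.2493]
step 3: x^-=[0.6377, -1.2202]  P^-=[0.8322 0.2848; 0.2848 0.4693]  H_jac=[0.4632 -0.8863]  S=[0.5533]  K=[0.2405; -0.5132]  nu=[-2.3968]  x^+=[0.0613, 0.0099]  P^+=[0.8002 0.3531; 0.3531 0.3235]

K[0,0] = 0.2405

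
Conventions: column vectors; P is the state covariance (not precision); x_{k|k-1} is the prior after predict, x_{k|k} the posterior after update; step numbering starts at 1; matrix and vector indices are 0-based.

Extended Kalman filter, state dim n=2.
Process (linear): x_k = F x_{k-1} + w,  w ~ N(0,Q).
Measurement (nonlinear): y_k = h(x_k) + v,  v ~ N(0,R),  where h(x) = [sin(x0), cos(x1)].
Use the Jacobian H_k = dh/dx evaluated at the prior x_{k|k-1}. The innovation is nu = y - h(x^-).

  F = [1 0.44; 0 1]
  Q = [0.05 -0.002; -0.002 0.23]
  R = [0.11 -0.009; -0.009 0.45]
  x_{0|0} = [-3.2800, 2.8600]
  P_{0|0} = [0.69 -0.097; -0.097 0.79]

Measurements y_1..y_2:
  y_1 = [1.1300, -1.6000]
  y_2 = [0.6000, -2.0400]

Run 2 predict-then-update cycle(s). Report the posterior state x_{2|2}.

x_post = [-3.6408, 3.2205]

step 1: x^-=[-2.0216, 2.8600]  P^-=[0.8076 0.2486; 0.2486 1.0200]  H_jac=[-0.4357 0.0000; 0.0000 -0.2779]  S=[0.2633 0.0211; 0.0211 0.5288]  K=[-1.3301 -0.0776; -0.3696 -0.5213]  nu=[2.0301, -0.6394]  x^+=[-4.6723, 2.4430]  P^+=[0.3342 0.0825; 0.0825 0.8322]
step 2: x^-=[-3.5973, 2.4430]  P^-=[0.6180 0.4467; 0.4467 1.0622]  H_jac=[-0.8979 0.0000; 0.0000 -0.6431]  S=[0.6083 0.2490; 0.2490 0.8894]  K=[-0.8810 -0.0764; -0.3897 -0.6590]  nu=[0.1599, -1.2742]  x^+=[-3.6408, 3.2205]  P^+=[0.1072 0.0411; 0.0411 0.4557]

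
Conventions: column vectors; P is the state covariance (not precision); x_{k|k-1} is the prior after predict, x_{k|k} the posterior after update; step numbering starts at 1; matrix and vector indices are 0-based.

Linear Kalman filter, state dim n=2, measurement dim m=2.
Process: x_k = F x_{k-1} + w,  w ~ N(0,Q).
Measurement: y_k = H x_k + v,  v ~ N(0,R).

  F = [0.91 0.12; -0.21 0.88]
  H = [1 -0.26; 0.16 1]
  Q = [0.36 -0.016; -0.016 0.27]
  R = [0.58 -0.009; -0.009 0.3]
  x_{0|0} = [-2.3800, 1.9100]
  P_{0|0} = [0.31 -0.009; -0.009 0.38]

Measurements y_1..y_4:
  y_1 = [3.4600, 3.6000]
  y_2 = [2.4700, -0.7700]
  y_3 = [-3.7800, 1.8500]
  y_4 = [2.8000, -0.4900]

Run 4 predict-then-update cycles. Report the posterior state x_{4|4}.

step 1: x^-=[-1.9366, 2.1806]  P^-=[0.6202 -0.0421; -0.0421 0.5813]  S=[1.2614 -0.1012; -0.1012 0.8837]  K=[0.5102 0.1231; -0.1019 0.6385]  nu=[5.9636, 1.7293]  x^+=[1.3192, 2.6768]  P^+=[0.2911 -0.0142; -0.0142 0.1947]
step 2: x^-=[1.5217, 2.0785]  P^-=[0.6008 -0.0621; -0.0621 0.4389]  S=[1.2428 -0.0865; -0.0865 0.7344]  K=[0.5038 0.1057; -0.1020 0.5721]  nu=[1.4887, -3.0920]  x^+=[1.9450, 0.1578]  P^+=[0.2864 -0.0187; -0.0187 0.1755]
step 3: x^-=[1.7889, -0.2696]  P^-=[0.5956 -0.0667; -0.0667 0.4255]  S=[1.2390 -0.0882; -0.0882 0.7194]  K=[0.5019 0.1013; -0.1029 0.5640]  nu=[-5.6389, 1.8333]  x^+=[-0.8556, 1.3448]  P^+=[0.2851 -0.0197; -0.0197 0.1733]
step 4: x^-=[-0.6172, 1.3631]  P^-=[0.5943 -0.0675; -0.0675 0.4240]  S=[1.2380 -0.0888; -0.0888 0.7177]  K=[0.5014 0.1005; -0.1032 0.5631]  nu=[3.7716, -1.7544]  x^+=[1.0975, -0.0137]  P^+=[0.2847 -0.0199; -0.0199 0.1730]

x_post = [1.0975, -0.0137]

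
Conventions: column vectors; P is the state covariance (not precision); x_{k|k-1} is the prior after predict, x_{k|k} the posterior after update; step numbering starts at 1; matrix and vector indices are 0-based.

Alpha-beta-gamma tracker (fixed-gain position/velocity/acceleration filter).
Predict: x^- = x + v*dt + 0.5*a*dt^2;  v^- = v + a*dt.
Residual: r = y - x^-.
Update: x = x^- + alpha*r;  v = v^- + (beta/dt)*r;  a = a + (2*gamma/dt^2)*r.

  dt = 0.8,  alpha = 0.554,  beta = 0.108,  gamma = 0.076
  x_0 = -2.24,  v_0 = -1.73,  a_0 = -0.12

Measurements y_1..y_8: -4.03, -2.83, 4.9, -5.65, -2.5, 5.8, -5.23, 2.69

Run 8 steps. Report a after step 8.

a_post = -0.6696

step 1: x_pred=-3.6624  r=-0.3676  x^+=-3.8661  v^+=-1.8756  a^+=-0.2073
step 2: x_pred=-5.4329  r=2.6029  x^+=-3.9909  v^+=-1.6901  a^+=0.4109
step 3: x_pred=-5.2115  r=10.1115  x^+=0.3903  v^+=0.0037  a^+=2.8124
step 4: x_pred=1.2932  r=-6.9432  x^+=-2.5533  v^+=1.3162  a^+=1.1634
step 5: x_pred=-1.1281  r=-1.3719  x^+=-1.8881  v^+=2.0617  a^+=0.8375
step 6: x_pred=0.0292  r=5.7708  x^+=3.2262  v^+=3.5108  a^+=2.2081
step 7: x_pred=6.7414  r=-11.9714  x^+=0.1093  v^+=3.6611  a^+=-0.6351
step 8: x_pred=2.8349  r=-0.1449  x^+=2.7546  v^+=3.1334  a^+=-0.6696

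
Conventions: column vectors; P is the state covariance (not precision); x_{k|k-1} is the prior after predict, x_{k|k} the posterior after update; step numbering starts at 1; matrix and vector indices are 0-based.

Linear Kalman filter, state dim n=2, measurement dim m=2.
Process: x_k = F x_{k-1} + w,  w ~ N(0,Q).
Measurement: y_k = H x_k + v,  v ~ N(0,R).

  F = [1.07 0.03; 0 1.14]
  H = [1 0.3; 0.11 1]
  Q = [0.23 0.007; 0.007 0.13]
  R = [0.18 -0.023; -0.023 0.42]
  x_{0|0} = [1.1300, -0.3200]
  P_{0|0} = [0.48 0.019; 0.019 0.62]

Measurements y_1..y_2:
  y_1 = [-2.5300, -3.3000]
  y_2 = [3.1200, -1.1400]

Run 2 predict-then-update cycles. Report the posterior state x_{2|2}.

x_post = [2.0564, -1.7659]

step 1: x^-=[1.1995, -0.3648]  P^-=[0.7813 0.0514; 0.0514 0.9358]  S=[1.0764 0.3967; 0.3967 1.3765]  K=[0.7871 -0.1271; 0.0632 0.6657]  nu=[-3.6201, -3.0671]  x^+=[-1.2599, -2.6353]  P^+=[0.1717 -0.0904; -0.0904 0.2881]
step 2: x^-=[-1.4271, -3.0042]  P^-=[0.4210 -0.0934; -0.0934 0.5044]  S=[0.5904 0.0782; 0.0782 0.9089]  K=[0.6803 -0.1103; 0.0265 0.5413]  nu=[5.4484, 2.0212]  x^+=[2.0564, -1.7659]  P^+=[0.1485 -0.0783; -0.0783 0.2354]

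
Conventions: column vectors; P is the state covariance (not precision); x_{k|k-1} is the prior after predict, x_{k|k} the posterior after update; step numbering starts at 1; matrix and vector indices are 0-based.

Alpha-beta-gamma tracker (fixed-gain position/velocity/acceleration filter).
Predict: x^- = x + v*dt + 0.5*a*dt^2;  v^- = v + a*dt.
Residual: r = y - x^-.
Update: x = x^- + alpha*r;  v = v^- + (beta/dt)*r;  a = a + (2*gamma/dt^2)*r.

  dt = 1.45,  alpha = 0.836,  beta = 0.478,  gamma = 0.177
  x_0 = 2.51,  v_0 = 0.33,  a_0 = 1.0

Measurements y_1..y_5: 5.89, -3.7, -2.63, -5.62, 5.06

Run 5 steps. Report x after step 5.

step 1: x_pred=4.0397  r=1.8502  x^+=5.5866  v^+=2.3899  a^+=1.3115
step 2: x_pred=10.4307  r=-14.1307  x^+=-1.3826  v^+=-0.3666  a^+=-1.0677
step 3: x_pred=-3.0365  r=0.4065  x^+=-2.6967  v^+=-1.7807  a^+=-0.9992
step 4: x_pred=-6.3292  r=0.7092  x^+=-5.7363  v^+=-2.9958  a^+=-0.8798
step 5: x_pred=-11.0052  r=16.0652  x^+=2.4253  v^+=1.0244  a^+=1.8251

x_post = 2.4253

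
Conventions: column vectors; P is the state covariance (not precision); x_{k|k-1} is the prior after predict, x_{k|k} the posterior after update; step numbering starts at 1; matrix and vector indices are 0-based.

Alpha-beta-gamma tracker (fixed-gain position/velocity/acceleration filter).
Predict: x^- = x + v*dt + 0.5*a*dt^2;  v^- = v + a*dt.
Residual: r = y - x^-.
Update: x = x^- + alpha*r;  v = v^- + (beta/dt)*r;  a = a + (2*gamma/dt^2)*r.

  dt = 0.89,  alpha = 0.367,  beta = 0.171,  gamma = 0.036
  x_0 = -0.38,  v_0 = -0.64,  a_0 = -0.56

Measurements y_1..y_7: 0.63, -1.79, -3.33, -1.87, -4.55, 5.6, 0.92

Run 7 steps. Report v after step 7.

step 1: x_pred=-1.1714  r=1.8014  x^+=-0.5103  v^+=-0.7923  a^+=-0.3963
step 2: x_pred=-1.3724  r=-0.4176  x^+=-1.5256  v^+=-1.2252  a^+=-0.4342
step 3: x_pred=-2.7880  r=-0.5420  x^+=-2.9869  v^+=-1.7158  a^+=-0.4835
step 4: x_pred=-4.7055  r=2.8355  x^+=-3.6649  v^+=-1.6013  a^+=-0.2257
step 5: x_pred=-5.1794  r=0.6294  x^+=-4.9484  v^+=-1.6813  a^+=-0.1685
step 6: x_pred=-6.5115  r=12.1115  x^+=-2.0666  v^+=0.4958  a^+=0.9324
step 7: x_pred=-1.2561  r=2.1761  x^+=-0.4575  v^+=1.7437  a^+=1.1302

v_post = 1.7437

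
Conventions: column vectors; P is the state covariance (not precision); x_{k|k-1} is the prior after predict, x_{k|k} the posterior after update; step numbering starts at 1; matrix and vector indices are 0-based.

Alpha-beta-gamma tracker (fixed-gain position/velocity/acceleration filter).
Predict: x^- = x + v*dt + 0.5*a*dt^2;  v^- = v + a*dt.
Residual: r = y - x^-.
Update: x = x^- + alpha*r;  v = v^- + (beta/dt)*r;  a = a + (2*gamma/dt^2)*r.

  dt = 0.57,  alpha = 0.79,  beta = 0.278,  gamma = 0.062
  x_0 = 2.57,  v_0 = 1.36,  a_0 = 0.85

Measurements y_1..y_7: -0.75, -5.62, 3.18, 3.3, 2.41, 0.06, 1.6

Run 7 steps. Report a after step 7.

step 1: x_pred=3.4833  r=-4.2333  x^+=0.1390  v^+=-0.2202  a^+=-0.7657
step 2: x_pred=-0.1109  r=-5.5091  x^+=-4.4631  v^+=-3.3435  a^+=-2.8682
step 3: x_pred=-6.8348  r=10.0148  x^+=1.0769  v^+=-0.0940  a^+=0.9540
step 4: x_pred=1.1783  r=2.1217  x^+=2.8544  v^+=1.4846  a^+=1.7637
step 5: x_pred=3.9872  r=-1.5772  x^+=2.7412  v^+=1.7207  a^+=1.1618
step 6: x_pred=3.9107  r=-3.8507  x^+=0.8687  v^+=0.5048  a^+=-0.3079
step 7: x_pred=1.1064  r=0.4936  x^+=1.4963  v^+=0.5701  a^+=-0.1195

a_post = -0.1195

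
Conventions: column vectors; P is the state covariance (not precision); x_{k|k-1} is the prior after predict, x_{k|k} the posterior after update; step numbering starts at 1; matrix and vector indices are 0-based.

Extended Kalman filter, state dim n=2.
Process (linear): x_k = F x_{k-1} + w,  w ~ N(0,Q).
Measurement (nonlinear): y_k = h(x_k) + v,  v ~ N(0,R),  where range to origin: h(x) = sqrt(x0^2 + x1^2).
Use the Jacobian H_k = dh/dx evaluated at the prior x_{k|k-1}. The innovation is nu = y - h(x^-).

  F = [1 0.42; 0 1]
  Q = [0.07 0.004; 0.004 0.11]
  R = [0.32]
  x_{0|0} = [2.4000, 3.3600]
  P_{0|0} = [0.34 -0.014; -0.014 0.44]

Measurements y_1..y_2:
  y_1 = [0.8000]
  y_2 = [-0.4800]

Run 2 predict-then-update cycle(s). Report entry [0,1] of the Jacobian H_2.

H_jac[0,1] = 0.4738

step 1: x^-=[3.8112, 3.3600]  P^-=[0.4759 0.1748; 0.1748 0.5500]  H_jac=[0.7501 0.6613]  S=[1.0017]  K=[0.4717; 0.4940]  nu=[-4.2808]  x^+=[1.7918, 1.2453]  P^+=[0.2529 -0.0586; -0.0586 0.3055]
step 2: x^-=[2.3148, 1.2453]  P^-=[0.3276 0.0737; 0.0737 0.4155]  H_jac=[0.8807 0.4738]  S=[0.7288]  K=[0.4437; 0.3592]  nu=[-3.1085]  x^+=[0.9354, 0.1288]  P^+=[0.1841 -0.0425; -0.0425 0.3215]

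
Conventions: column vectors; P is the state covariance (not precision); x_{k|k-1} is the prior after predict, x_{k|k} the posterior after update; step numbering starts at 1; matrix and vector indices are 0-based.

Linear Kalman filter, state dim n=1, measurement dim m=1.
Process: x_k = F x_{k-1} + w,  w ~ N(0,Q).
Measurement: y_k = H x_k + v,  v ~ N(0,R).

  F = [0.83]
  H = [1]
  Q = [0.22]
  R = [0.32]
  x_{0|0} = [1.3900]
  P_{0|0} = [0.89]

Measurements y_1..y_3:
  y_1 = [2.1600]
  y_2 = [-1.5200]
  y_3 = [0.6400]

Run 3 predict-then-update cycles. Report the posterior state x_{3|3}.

x_post = [0.2852]

step 1: x^-=[1.1537]  P^-=[0.8331]  S=[1.1531]  K=[0.7225]  nu=[1.0063]  x^+=[1.8807]  P^+=[0.2312]
step 2: x^-=[1.5610]  P^-=[0.3793]  S=[0.6993]  K=[0.5424]  nu=[-3.0810]  x^+=[-0.1101]  P^+=[0.1736]
step 3: x^-=[-0.0914]  P^-=[0.3396]  S=[0.6596]  K=[0.5148]  nu=[0.7314]  x^+=[0.2852]  P^+=[0.1647]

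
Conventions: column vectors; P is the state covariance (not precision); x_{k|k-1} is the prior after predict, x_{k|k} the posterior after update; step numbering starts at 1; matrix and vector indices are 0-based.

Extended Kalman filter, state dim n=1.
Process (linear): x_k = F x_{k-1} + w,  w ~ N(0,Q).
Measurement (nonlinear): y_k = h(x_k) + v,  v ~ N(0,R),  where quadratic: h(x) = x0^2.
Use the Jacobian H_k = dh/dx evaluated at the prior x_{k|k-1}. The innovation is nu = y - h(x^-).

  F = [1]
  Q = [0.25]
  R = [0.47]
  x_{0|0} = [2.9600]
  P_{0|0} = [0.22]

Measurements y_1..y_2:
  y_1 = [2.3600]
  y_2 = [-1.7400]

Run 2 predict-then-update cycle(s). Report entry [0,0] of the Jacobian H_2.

H_jac[0,0] = 3.8173

step 1: x^-=[2.9600]  P^-=[0.4700]  H_jac=[5.9200]  S=[16.9418]  K=[0.1642]  nu=[-6.4016]  x^+=[1.9086]  P^+=[0.0130]
step 2: x^-=[1.9086]  P^-=[0.2630]  H_jac=[3.8173]  S=[4.3029]  K=[0.2334]  nu=[-5.3829]  x^+=[0.6525]  P^+=[0.0287]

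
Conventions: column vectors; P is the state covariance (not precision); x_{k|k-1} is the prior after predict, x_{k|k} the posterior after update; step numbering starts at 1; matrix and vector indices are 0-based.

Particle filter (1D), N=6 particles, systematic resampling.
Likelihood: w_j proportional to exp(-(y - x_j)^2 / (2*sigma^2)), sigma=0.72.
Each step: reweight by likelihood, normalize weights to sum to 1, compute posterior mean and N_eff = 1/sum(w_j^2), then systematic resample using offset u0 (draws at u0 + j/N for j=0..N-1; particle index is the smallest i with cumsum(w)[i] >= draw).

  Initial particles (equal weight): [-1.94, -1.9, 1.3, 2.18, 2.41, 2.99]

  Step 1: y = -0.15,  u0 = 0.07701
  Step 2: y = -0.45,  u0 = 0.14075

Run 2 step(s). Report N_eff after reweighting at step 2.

step 1: w=[0.1924, 0.2205, 0.5567, 0.0225, 0.0076, 0.0003]  mean=-0.0002  Neff=2.5247  idx=[0, 1, 1, 2, 2, 2]
step 2: w=[0.2187, 0.2450, 0.2450, 0.0971, 0.0971, 0.0971]  mean=-0.9769  Neff=5.0971  idx=[0, 1, 2, 2, 4, 5]

N_eff = 5.0971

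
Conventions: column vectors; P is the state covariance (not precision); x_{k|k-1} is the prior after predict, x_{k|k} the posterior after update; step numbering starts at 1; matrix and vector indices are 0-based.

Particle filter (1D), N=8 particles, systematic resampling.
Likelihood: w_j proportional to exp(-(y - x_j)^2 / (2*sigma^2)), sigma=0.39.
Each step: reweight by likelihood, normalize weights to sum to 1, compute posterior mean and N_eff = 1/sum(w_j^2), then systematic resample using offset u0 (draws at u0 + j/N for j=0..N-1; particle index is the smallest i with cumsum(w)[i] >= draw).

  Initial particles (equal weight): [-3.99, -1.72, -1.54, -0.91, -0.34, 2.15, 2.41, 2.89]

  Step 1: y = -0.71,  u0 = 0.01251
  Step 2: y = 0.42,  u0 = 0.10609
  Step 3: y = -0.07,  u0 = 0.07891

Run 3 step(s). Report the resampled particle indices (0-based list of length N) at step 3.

resampled_idx = [0, 1, 2, 3, 4, 5, 6, 7]

step 1: w=[0.0000, 0.0212, 0.0628, 0.5303, 0.3857, 0.0000, 0.0000, 0.0000]  mean=-0.7469  Neff=2.3020  idx=[1, 3, 3, 3, 3, 4, 4, 4]
step 2: w=[0.0000, 0.0065, 0.0065, 0.0065, 0.0065, 0.3247, 0.3247, 0.3247]  mean=-0.3547  Neff=3.1598  idx=[5, 5, 6, 6, 6, 7, 7, 7]
step 3: w=[0.1250, 0.1250, 0.1250, 0.1250, 0.1250, 0.1250, 0.1250, 0.1250]  mean=-0.3400  Neff=8.0000  idx=[0, 1, 2, 3, 4, 5, 6, 7]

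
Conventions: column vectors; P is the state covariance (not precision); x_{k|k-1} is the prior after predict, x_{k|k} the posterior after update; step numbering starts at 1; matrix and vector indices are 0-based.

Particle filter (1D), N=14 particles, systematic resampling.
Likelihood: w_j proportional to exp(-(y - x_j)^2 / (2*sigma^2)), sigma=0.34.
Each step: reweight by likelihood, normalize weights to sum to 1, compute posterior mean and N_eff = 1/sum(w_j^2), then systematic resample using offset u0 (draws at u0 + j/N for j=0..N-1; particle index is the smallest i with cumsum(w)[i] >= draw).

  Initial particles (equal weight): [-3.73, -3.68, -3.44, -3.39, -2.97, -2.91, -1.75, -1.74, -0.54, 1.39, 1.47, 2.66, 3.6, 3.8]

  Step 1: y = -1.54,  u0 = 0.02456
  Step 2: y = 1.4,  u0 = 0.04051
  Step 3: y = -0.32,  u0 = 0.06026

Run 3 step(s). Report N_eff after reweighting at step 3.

step 1: w=[0.0000, 0.0000, 0.0000, 0.0000, 0.0001, 0.0002, 0.4915, 0.5003, 0.0079, 0.0000, 0.0000, 0.0000, 0.0000, 0.0000]  mean=-1.7358  Neff=2.0325  idx=[6, 6, 6, 6, 6, 6, 6, 7, 7, 7, 7, 7, 7, 7]
step 2: w=[0.0618, 0.0618, 0.0618, 0.0618, 0.0618, 0.0618, 0.0618, 0.0811, 0.0811, 0.0811, 0.0811, 0.0811, 0.0811, 0.0811]  mean=-1.7443  Neff=13.7487  idx=[0, 1, 2, 4, 5, 6, 7, 8, 9, 10, 10, 11, 12, 13]
step 3: w=[0.0664, 0.0664, 0.0664, 0.0664, 0.0664, 0.0664, 0.0752, 0.0752, 0.0752, 0.0752, 0.0752, 0.0752, 0.0752, 0.0752]  mean=-1.7440  Neff=13.9491  idx=[0, 1, 3, 4, 5, 6, 7, 8, 9, 10, 11, 11, 12, 13]

N_eff = 13.9491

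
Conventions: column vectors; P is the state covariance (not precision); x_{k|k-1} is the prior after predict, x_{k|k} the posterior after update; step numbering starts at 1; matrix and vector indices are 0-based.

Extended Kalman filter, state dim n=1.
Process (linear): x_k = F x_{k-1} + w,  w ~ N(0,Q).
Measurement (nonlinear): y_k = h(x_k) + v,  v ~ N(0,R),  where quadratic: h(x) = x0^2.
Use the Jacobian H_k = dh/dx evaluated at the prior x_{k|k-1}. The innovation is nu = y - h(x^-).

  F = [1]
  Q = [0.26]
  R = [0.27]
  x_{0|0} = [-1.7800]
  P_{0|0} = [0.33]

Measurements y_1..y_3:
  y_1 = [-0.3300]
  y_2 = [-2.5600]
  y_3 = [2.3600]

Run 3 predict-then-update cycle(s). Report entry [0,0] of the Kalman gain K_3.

step 1: x^-=[-1.7800]  P^-=[0.5900]  H_jac=[-3.5600]  S=[7.7474]  K=[-0.2711]  nu=[-3.4984]  x^+=[-0.8316]  P^+=[0.0206]
step 2: x^-=[-0.8316]  P^-=[0.2806]  H_jac=[-1.6631]  S=[1.0460]  K=[-0.4461]  nu=[-3.2515]  x^+=[0.6189]  P^+=[0.0724]
step 3: x^-=[0.6189]  P^-=[0.3324]  H_jac=[1.2377]  S=[0.7793]  K=[0.5280]  nu=[1.9770]  x^+=[1.6627]  P^+=[0.1152]

K[0,0] = 0.5280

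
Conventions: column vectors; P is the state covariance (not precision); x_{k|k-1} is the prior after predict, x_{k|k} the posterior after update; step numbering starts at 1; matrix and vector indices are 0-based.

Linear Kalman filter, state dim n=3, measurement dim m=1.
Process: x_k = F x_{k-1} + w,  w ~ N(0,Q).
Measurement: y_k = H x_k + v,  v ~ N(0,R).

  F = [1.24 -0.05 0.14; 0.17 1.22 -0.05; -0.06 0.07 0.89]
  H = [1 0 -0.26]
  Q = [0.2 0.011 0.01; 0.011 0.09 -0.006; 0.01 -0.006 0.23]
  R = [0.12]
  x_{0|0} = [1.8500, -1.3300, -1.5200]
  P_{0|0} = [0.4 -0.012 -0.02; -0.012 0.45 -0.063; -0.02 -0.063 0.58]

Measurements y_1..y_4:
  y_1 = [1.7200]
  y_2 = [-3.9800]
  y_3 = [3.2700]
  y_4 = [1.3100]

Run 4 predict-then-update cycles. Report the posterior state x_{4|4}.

step 1: x^-=[2.1477, -1.2321, -1.5569]  P^-=[0.8230 0.0356 0.0301; 0.0356 0.7758 -0.0680; 0.0301 -0.0680 0.6875]  S=[0.9738]  K=[0.8371; 0.0547; -0.1526]  nu=[-0.8325]  x^+=[1.4508, -1.2777, -1.4299]  P^+=[0.1406 -0.0090 0.1545; -0.0090 0.7729 -0.0599; 0.1545 -0.0599 0.6648]
step 2: x^-=[1.6627, -1.2406, -1.4491]  P^-=[0.4868 -0.0410 0.2502; -0.0410 1.2471 -0.0114; 0.2502 -0.0114 0.7370]  S=[0.5265]  K=[0.8010; -0.0722; 0.1112]  nu=[-6.0195]  x^+=[-3.1589, -0.8061, -2.1185]  P^+=[0.1490 -0.0105 0.2033; -0.0105 1.2443 -0.0072; 0.2033 -0.0072 0.7305]
step 3: x^-=[-4.1734, -1.4145, -1.7524]  P^-=[0.5185 -0.0635 0.3075; -0.0635 1.9413 0.0905; 0.3075 0.0905 0.7927]  S=[0.5322]  K=[0.8240; -0.1635; 0.1905]  nu=[6.9877]  x^+=[1.5848, -2.5568, -0.4210]  P^+=[0.1571 0.0082 0.2239; 0.0082 1.9270 0.1071; 0.2239 0.1071 0.7734]
step 4: x^-=[2.0341, -2.8288, -0.6488]  P^-=[0.5368 -0.0565 0.3302; -0.0565 2.9512 0.2725; 0.3302 0.2725 0.8420]  S=[0.5420]  K=[0.8320; -0.2349; 0.2054]  nu=[-0.8927]  x^+=[1.2913, -2.6191, -0.8321]  P^+=[0.1616 0.0495 0.2376; 0.0495 2.9213 0.2986; 0.2376 0.2986 0.8191]

x_post = [1.2913, -2.6191, -0.8321]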